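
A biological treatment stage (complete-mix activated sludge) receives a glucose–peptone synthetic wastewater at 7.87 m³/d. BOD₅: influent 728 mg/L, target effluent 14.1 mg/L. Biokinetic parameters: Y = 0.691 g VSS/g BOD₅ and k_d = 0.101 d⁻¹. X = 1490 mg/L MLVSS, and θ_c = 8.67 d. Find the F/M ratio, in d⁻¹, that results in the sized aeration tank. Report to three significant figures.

F/M ≈ 0.319 d⁻¹

Rearranging the biomass balance for a CMAS with decay, V = Y·Q·ΔS·θ_c / [X·(1+k_d θ_c)] = 0.691 × 7.87 × (728 − 14.1) × 8.67 / [1490 × (1 + 0.101 × 8.67)] = 3.37×10^4 / 2795 = 12.04 m³.
F/M = Q·S₀ / (V·X) = 7.87 × 728 / (12.04 × 1490) = 0.3193 g BOD₅·(g VSS·d)⁻¹.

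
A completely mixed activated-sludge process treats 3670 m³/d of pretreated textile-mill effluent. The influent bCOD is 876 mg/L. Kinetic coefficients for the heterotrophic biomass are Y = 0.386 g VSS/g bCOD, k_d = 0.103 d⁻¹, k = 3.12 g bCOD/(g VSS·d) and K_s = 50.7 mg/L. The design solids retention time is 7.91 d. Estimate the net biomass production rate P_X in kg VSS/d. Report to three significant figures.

From the Monod/SRT balance for a CMAS, S = K_s·(1+k_d θ_c)/[θ_c·(Y k − k_d) − 1] = 50.7 × (1 + 0.103 × 7.91) / [7.91 × (0.386 × 3.12 − 0.103) − 1] = 92.01 / 7.711 = 11.93 mg/L.
Correct the yield for decay: Y_obs = Y/(1 + k_d θ_c) = 0.386 / (1 + 0.103 × 7.91) = 0.386 / 1.815 = 0.2127.
ΔS = 876 − 11.9 = 864.1 mg/L, so the substrate removal rate is 3670 × 864.1/1000 = 3171 kg bCOD/d.
So the net sludge growth is P_X = 0.2127 × 3171 = 674.5 kg VSS/d.

P_X ≈ 675 kg VSS/d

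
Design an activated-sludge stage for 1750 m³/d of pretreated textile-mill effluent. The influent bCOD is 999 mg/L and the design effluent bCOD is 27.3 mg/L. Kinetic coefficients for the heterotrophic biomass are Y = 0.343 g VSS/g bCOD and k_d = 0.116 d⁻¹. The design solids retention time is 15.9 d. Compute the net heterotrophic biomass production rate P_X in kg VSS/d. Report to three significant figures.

Correct the yield for decay: Y_obs = Y/(1 + k_d θ_c) = 0.343 / (1 + 0.116 × 15.9) = 0.343 / 2.844 = 0.1206.
Q·(S₀ − S) = 1750 × (999 − 27.3) × 10⁻³ = 1700 kg/d removed.
P_X = Y_obs · Q(S₀ − S) = 0.1206 × 1700 = 205.1 kg VSS/d.

P_X ≈ 205 kg VSS/d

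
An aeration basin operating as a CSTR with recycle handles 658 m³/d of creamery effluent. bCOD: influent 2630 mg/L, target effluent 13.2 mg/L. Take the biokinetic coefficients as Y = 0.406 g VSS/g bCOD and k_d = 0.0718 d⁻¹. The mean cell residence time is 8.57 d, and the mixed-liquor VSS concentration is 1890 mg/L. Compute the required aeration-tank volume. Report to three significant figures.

Rearranging the biomass balance for a CMAS with decay, V = Y·Q·ΔS·θ_c / [X·(1+k_d θ_c)] = 0.406 × 658 × (2630 − 13.2) × 8.57 / [1890 × (1 + 0.0718 × 8.57)] = 5.99×10^6 / 3053 = 1962 m³.

V ≈ 1960 m³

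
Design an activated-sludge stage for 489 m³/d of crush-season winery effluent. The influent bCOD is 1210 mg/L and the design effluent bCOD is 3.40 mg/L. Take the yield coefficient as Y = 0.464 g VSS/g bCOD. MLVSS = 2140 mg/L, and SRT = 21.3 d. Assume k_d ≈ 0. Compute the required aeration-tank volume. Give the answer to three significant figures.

V ≈ 2720 m³

With k_d = 0 the design equation reduces to V = Y Q (S₀−S) θ_c / X = 0.464 × 489 × (1210 − 3.40) × 21.3 / 2140 = 2725 m³.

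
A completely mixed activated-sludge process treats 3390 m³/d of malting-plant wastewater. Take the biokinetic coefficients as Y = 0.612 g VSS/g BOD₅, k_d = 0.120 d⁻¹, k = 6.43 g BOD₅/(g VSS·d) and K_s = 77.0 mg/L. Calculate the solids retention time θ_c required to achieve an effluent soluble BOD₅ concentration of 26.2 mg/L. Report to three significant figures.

θ_c ≈ 1.14 d

At the target effluent, Y k S/(K_s+S) = 0.612×6.43×26.2/103.2 = 0.9990 d⁻¹.
1/θ_c = 0.9990 − 0.120 = 0.8790 d⁻¹, so θ_c = 1.138 d.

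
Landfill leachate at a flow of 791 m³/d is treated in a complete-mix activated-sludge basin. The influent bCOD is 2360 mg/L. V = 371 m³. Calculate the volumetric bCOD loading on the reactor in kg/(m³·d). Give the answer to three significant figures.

Volumetric loading L_v = Q·S₀ / V = 791 × 2360 g/m³ / 371.0 m³ = 5032 g/(m³·d) = 5.032 kg bCOD/(m³·d).

L_v ≈ 5.03 kg bCOD/(m³·d)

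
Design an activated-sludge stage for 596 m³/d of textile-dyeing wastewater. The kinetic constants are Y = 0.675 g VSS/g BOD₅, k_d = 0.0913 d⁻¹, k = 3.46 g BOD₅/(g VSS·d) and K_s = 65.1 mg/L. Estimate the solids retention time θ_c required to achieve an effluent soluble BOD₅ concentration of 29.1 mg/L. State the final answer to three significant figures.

θ_c ≈ 1.59 d

Specific growth rate at S = 29.1 mg/L: μ = YkS/(K_s+S) = 0.675·3.46·29.1/(65.1+29.1) = 0.7215 d⁻¹.
1/θ_c = 0.7215 − 0.0913 = 0.6302 d⁻¹, so θ_c = 1.587 d.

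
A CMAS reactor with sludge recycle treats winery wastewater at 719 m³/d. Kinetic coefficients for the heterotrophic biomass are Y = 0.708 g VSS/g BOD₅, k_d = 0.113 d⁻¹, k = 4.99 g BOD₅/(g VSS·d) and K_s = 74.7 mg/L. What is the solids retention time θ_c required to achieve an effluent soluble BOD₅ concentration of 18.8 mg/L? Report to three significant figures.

θ_c ≈ 1.67 d

At the target effluent, Y k S/(K_s+S) = 0.708×4.99×18.8/93.50 = 0.7104 d⁻¹.
θ_c = 1/(μ − k_d) = 1/(0.7104 − 0.113) = 1/0.5974 = 1.674 d.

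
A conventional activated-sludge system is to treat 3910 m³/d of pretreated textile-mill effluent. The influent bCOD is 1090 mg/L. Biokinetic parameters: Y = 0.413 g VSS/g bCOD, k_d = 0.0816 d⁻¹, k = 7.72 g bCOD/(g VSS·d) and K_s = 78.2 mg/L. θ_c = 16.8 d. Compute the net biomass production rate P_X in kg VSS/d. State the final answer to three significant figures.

From the Monod/SRT balance for a CMAS, S = K_s·(1+k_d θ_c)/[θ_c·(Y k − k_d) − 1] = 78.2 × (1 + 0.0816 × 16.8) / [16.8 × (0.413 × 7.72 − 0.0816) − 1] = 185.4 / 51.19 = 3.622 mg/L.
Y_obs = Y / (1 + k_d θ_c) = 0.413 / (1 + 0.0816 × 16.8) = 0.413 / 2.371 = 0.1742.
Q·(S₀ − S) = 3910 × (1090 − 3.62) × 10⁻³ = 4248 kg/d removed.
Net biomass production P_X = Y_obs × Q·(S₀ − S) = 0.1742 × 4248 = 739.9 kg VSS/d.

P_X ≈ 740 kg VSS/d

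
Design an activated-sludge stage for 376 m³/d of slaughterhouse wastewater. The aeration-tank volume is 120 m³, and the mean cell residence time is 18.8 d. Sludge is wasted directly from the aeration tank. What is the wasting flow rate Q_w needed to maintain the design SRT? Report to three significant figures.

For wasting at MLVSS concentration, Q_w = V/θ_c = 120.0/18.8 = 6.383 m³/d.

Q_w ≈ 6.38 m³/d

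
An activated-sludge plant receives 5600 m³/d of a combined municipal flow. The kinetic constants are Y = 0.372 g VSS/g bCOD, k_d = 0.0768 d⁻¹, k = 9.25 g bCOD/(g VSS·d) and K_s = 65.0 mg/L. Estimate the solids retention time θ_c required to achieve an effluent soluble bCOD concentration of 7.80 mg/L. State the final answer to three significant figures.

θ_c ≈ 3.43 d

From 1/θ_c = Y·k·S/(K_s + S) − k_d: Y·k·S/(K_s+S) = 0.372 × 9.25 × 7.80 / (65.0 + 7.80) = 0.3687 d⁻¹.
Then 1/θ_c = μ − k_d = 0.3687 − 0.0768 = 0.2919 d⁻¹, giving θ_c = 3.426 d.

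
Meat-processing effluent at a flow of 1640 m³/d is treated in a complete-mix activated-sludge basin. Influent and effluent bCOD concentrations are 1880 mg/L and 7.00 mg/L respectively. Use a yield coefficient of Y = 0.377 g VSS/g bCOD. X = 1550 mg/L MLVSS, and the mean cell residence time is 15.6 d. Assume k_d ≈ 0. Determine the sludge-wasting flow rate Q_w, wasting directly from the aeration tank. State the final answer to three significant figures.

With k_d = 0 the design equation reduces to V = Y Q (S₀−S) θ_c / X = 0.377 × 1640 × (1880 − 7.00) × 15.6 / 1550 = 11655 m³.
For wasting at MLVSS concentration, Q_w = V/θ_c = 11655/15.6 = 747.1 m³/d.

Q_w ≈ 747 m³/d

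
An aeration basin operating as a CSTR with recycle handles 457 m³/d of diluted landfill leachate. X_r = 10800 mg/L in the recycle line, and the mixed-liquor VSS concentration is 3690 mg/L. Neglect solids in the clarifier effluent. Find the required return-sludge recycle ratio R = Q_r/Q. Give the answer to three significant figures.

R ≈ 0.519

Mass balance around the secondary clarifier (neglecting effluent solids): R = X / (X_r − X) = 3690 / (10800 − 3690) = 0.5190.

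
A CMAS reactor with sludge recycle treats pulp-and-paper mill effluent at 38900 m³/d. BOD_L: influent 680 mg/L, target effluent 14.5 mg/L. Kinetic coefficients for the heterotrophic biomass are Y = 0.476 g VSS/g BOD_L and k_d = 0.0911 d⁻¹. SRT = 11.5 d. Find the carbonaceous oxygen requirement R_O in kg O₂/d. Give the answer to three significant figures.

Y_obs = Y / (1 + k_d θ_c) = 0.476 / (1 + 0.0911 × 11.5) = 0.476 / 2.048 = 0.2325.
ΔS = 680 − 14.5 = 665.5 mg/L, so the substrate removal rate is 38900 × 665.5/1000 = 25888 kg BOD_L/d.
Net sludge production P_X = 0.2325 × 25888 = 6018 kg VSS/d.
Carbonaceous O₂ demand = substrate oxidised − cell-mass equivalent = 25888 − 1.42 × 6018 = 17342 kg O₂/d.

R_O ≈ 17300 kg O₂/d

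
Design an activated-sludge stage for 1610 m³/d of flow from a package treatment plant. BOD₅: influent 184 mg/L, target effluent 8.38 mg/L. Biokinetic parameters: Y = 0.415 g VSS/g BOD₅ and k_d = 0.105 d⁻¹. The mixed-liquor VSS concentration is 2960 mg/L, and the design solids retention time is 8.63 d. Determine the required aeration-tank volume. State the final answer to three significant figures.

V ≈ 179 m³

Rearranging the biomass balance for a CMAS with decay, V = Y·Q·ΔS·θ_c / [X·(1+k_d θ_c)] = 0.415 × 1610 × (184 − 8.38) × 8.63 / [2960 × (1 + 0.105 × 8.63)] = 1.01×10^6 / 5642 = 179.5 m³.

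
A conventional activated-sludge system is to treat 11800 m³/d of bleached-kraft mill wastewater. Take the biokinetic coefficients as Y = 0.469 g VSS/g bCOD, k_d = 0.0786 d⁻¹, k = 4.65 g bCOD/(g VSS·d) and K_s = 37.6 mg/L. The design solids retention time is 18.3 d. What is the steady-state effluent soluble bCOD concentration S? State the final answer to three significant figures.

From the Monod/SRT balance for a CMAS, S = K_s·(1+k_d θ_c)/[θ_c·(Y k − k_d) − 1] = 37.6 × (1 + 0.0786 × 18.3) / [18.3 × (0.469 × 4.65 − 0.0786) − 1] = 91.68 / 37.47 = 2.447 mg/L.

S ≈ 2.45 mg/L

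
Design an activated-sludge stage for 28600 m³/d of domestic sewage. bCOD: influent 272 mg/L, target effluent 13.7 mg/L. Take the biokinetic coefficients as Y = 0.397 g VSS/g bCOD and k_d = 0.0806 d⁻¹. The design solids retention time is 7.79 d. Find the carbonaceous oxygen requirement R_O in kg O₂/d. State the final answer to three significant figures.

Y_obs = Y / (1 + k_d θ_c) = 0.397 / (1 + 0.0806 × 7.79) = 0.397 / 1.628 = 0.2439.
ΔS = 272 − 13.7 = 258.3 mg/L, so the substrate removal rate is 28600 × 258.3/1000 = 7387 kg bCOD/d.
P_X = Y_obs·Q·(S₀ − S) = 0.2439 × 7387 = 1802 kg VSS/d.
Carbonaceous O₂ demand = substrate oxidised − cell-mass equivalent = 7387 − 1.42 × 1802 = 4829 kg O₂/d.

R_O ≈ 4830 kg O₂/d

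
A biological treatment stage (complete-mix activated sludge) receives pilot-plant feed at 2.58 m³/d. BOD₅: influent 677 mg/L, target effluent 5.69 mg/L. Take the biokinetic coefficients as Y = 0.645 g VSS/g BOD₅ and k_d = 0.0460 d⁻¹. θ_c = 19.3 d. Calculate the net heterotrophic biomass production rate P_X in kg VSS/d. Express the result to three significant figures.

Observed yield with endogenous decay: Y_obs = Y / (1 + k_d·θ_c) = 0.645 / (1 + 0.0460 × 19.3) = 0.645 / 1.888 = 0.3417 g VSS/g BOD₅.
ΔS = 677 − 5.69 = 671.3 mg/L, so the substrate removal rate is 2.58 × 671.3/1000 = 1.732 kg BOD₅/d.
So the net sludge growth is P_X = 0.3417 × 1.732 = 0.5918 kg VSS/d.

P_X ≈ 0.592 kg VSS/d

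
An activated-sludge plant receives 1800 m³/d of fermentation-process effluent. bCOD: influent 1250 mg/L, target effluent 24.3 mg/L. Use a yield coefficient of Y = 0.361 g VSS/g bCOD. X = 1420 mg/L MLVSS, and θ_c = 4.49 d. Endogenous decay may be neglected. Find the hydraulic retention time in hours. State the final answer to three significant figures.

Biomass mass balance (decay neglected): V·X = Y·Q·(S₀ − S)·θ_c, so V = 0.361 × 1800 × (1250 − 24.3) × 4.49 / 1420 = 2518 m³.
Hydraulic retention time τ = V/Q = 2518 / 1800 = 1.399 d = 33.58 h.

τ ≈ 33.6 h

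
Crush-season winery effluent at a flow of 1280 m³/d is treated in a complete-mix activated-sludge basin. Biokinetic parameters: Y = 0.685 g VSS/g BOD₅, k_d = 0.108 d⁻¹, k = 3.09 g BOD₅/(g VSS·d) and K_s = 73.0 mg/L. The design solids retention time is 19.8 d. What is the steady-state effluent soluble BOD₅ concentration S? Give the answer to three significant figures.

For a completely mixed reactor with recycle the Lawrence–McCarty relation gives S = K_s·(1 + k_d·θ_c) / [θ_c·(Y·k − k_d) − 1] = 73.0 × (1 + 0.108 × 19.8) / [19.8 × (0.685 × 3.09 − 0.108) − 1] = 229.1 / 38.77 = 5.909 mg/L.

S ≈ 5.91 mg/L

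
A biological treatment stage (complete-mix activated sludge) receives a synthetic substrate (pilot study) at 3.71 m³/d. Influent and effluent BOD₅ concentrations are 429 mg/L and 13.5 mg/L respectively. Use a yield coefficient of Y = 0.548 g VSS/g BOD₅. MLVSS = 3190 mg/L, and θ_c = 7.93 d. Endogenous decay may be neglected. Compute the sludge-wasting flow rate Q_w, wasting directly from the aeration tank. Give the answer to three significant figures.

V·X = Y·Q·ΔS·θ_c gives V = 0.548 × 3.71 × (429 − 13.5) × 7.93 / 3190 = 2.100 m³.
With mixed-liquor wasting, θ_c = V/Q_w, so Q_w = V/θ_c = 2.100/7.93 = 0.2648 m³/d.

Q_w ≈ 0.265 m³/d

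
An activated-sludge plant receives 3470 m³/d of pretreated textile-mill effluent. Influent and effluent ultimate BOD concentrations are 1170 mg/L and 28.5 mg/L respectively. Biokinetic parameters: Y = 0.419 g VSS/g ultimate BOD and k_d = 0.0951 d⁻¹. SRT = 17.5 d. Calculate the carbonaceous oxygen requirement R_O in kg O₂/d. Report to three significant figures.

R_O ≈ 3080 kg O₂/d

The observed yield is Y_obs = Y/(1 + k_d·θ_c) = 0.419 / (1 + 0.0951 × 17.5) = 0.419 / 2.664 = 0.1573 g VSS per g ultimate BOD removed.
Mass of ultimate BOD removed per day: Q(S₀ − S) = 3470 × 1142 g/m³ = 3961 kg/d.
Biomass synthesised: P_X = Y_obs × 3961 = 622.9 kg VSS/d.
Carbonaceous O₂ demand = substrate oxidised − cell-mass equivalent = 3961 − 1.42 × 622.9 = 3076 kg O₂/d.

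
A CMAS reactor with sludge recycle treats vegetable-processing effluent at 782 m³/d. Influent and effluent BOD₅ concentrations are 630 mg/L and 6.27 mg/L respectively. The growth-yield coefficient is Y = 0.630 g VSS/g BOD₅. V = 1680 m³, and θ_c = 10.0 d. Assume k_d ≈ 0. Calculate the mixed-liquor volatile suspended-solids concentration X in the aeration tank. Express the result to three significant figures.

X ≈ 1830 mg/L

X = Y·Q·ΔS·θ_c / V = 0.630 × 782 × (630 − 6.27) × 10.0 / 1680 = 1829 mg/L.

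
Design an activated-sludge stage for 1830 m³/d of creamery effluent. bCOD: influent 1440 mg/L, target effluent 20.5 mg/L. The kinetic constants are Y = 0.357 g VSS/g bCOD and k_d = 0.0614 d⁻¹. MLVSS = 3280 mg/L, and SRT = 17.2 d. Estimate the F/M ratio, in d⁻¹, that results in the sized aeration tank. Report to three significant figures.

From the SRT design equation V = Y Q (S₀−S) θ_c / [X (1 + k_d θ_c)] = 0.357 × 1830 × (1440 − 20.5) × 17.2 / [3280 × (1 + 0.0614 × 17.2)] = 1.6×10^7 / 6744 = 2365 m³.
F/M = applied load / biomass = Q·S₀/(V·X) = 1830 × 1440 / (2365 × 3280) = 0.3397 d⁻¹.

F/M ≈ 0.340 d⁻¹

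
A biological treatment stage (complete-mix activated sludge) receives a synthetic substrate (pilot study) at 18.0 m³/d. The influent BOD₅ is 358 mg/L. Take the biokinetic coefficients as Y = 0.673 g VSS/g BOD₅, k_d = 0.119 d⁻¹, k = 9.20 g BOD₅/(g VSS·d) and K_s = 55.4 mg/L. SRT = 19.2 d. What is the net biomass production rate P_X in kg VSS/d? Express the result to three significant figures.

P_X ≈ 1.31 kg VSS/d

From the Monod/SRT balance for a CMAS, S = K_s·(1+k_d θ_c)/[θ_c·(Y k − k_d) − 1] = 55.4 × (1 + 0.119 × 19.2) / [19.2 × (0.673 × 9.20 − 0.119) − 1] = 182.0 / 115.6 = 1.574 mg/L.
The observed yield is Y_obs = Y/(1 + k_d·θ_c) = 0.673 / (1 + 0.119 × 19.2) = 0.673 / 3.285 = 0.2049 g VSS per g BOD₅ removed.
ΔS = 358 − 1.57 = 356.4 mg/L, so the substrate removal rate is 18.0 × 356.4/1000 = 6.416 kg BOD₅/d.
So the net sludge growth is P_X = 0.2049 × 6.416 = 1.314 kg VSS/d.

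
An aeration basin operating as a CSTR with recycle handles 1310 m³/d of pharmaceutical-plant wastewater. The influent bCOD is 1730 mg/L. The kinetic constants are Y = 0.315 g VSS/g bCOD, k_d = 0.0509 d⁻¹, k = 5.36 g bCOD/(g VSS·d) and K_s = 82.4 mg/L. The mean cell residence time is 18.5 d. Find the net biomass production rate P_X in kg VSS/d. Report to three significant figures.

For a completely mixed reactor with recycle the Lawrence–McCarty relation gives S = K_s·(1 + k_d·θ_c) / [θ_c·(Y·k − k_d) − 1] = 82.4 × (1 + 0.0509 × 18.5) / [18.5 × (0.315 × 5.36 − 0.0509) − 1] = 160.0 / 29.29 = 5.462 mg/L.
The observed yield is Y_obs = Y/(1 + k_d·θ_c) = 0.315 / (1 + 0.0509 × 18.5) = 0.315 / 1.942 = 0.1622 g VSS per g bCOD removed.
Mass of bCOD removed per day: Q(S₀ − S) = 1310 × 1725 g/m³ = 2259 kg/d.
Net biomass production P_X = Y_obs × Q·(S₀ − S) = 0.1622 × 2259 = 366.5 kg VSS/d.

P_X ≈ 367 kg VSS/d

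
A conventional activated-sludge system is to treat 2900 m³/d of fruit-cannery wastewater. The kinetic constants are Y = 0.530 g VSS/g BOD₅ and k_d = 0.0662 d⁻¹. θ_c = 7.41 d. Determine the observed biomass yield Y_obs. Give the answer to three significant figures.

Correct the yield for decay: Y_obs = Y/(1 + k_d θ_c) = 0.530 / (1 + 0.0662 × 7.41) = 0.530 / 1.491 = 0.3556.

Y_obs ≈ 0.356 g VSS/g BOD₅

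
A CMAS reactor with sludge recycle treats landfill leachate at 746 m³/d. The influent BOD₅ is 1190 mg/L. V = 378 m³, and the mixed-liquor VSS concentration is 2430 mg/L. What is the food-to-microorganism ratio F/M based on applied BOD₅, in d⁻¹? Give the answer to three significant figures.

F/M ≈ 0.966 d⁻¹

F/M = Q·S₀ / (V·X) = 746 × 1190 / (378.0 × 2430) = 0.9665 g BOD₅·(g VSS·d)⁻¹.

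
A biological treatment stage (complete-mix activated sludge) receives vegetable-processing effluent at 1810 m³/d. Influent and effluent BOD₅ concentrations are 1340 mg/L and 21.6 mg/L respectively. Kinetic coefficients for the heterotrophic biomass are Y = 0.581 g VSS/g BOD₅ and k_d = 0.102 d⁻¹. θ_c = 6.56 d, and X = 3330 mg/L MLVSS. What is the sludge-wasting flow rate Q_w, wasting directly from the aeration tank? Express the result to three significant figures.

Q_w ≈ 249 m³/d

Rearranging the biomass balance for a CMAS with decay, V = Y·Q·ΔS·θ_c / [X·(1+k_d θ_c)] = 0.581 × 1810 × (1340 − 21.6) × 6.56 / [3330 × (1 + 0.102 × 6.56)] = 9.1×10^6 / 5558 = 1636 m³.
With mixed-liquor wasting, θ_c = V/Q_w, so Q_w = V/θ_c = 1636/6.56 = 249.4 m³/d.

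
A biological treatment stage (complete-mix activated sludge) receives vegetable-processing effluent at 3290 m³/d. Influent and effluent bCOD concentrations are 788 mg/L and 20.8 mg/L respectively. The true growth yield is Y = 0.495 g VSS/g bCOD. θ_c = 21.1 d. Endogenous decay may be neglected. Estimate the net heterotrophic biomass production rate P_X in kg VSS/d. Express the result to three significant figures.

P_X ≈ 1250 kg VSS/d

With endogenous decay neglected, the observed yield equals the true yield: Y_obs = Y = 0.495 g VSS/g bCOD.
Mass of bCOD removed per day: Q(S₀ − S) = 3290 × 767.2 g/m³ = 2524 kg/d.
Biomass produced: P_X = Y_obs·Q·ΔS = 0.4950 × 2524 ≈ 1249 kg VSS/d.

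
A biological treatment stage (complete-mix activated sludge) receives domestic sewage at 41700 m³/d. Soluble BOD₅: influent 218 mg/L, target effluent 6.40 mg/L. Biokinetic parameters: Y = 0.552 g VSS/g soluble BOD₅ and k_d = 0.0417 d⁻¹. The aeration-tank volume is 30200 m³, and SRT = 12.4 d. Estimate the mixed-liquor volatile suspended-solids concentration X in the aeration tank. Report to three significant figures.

Solving the biomass balance for X: X = Y Q (S₀−S) θ_c / [V (1+k_d θ_c)] = 0.552 × 41700 × (218 − 6.40) × 12.4 / [30200 × (1 + 0.0417 × 12.4)] = 1318 mg/L.

X ≈ 1320 mg/L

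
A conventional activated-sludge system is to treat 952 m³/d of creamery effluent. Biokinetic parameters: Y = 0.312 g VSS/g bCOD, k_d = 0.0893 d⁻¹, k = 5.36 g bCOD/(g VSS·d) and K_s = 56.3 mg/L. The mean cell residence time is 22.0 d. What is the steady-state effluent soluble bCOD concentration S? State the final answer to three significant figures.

S ≈ 4.93 mg/L

Effluent substrate depends only on kinetics and SRT: S = K_s(1 + k_d θ_c) / [θ_c(Yk − k_d) − 1] = 56.3 × (1 + 0.0893 × 22.0) / [22.0 × (0.312 × 5.36 − 0.0893) − 1] = 166.9 / 33.83 = 4.934 mg/L.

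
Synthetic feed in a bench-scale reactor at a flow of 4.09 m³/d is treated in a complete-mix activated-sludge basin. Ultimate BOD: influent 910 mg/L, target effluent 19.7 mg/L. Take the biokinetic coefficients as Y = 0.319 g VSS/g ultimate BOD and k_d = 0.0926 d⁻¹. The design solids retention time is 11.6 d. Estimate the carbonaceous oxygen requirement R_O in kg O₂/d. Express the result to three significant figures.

R_O ≈ 2.85 kg O₂/d

Observed yield with endogenous decay: Y_obs = Y / (1 + k_d·θ_c) = 0.319 / (1 + 0.0926 × 11.6) = 0.319 / 2.074 = 0.1538 g VSS/g ultimate BOD.
Substrate removed = Q·(S₀ − S) = 4.09 m³/d × (910 − 19.7) g/m³ = 3.64×10^3 g/d = 3.641 kg/d.
Biomass synthesised: P_X = Y_obs × 3.641 = 0.5600 kg VSS/d.
R_O = Q·ΔS − 1.42 P_X = 3.641 − 0.7952 = 2.846 kg O₂/d.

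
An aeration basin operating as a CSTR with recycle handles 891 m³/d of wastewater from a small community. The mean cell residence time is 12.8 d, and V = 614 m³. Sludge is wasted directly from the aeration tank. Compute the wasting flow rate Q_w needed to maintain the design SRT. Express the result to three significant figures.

Wasting from the aeration tank: Q_w = V / θ_c = 614.0 / 12.8 = 47.97 m³/d.

Q_w ≈ 48.0 m³/d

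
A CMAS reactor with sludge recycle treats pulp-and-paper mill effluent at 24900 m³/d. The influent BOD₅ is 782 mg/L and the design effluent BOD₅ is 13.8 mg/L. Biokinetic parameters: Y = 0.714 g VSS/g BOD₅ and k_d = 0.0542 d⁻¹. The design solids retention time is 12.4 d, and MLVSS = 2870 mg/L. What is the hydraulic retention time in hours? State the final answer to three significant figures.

τ ≈ 34.0 h

From the SRT design equation V = Y Q (S₀−S) θ_c / [X (1 + k_d θ_c)] = 0.714 × 24900 × (782 − 13.8) × 12.4 / [2870 × (1 + 0.0542 × 12.4)] = 1.69×10^8 / 4799 = 35290 m³.
HRT = V/Q = 35290 m³ / 24900 m³·d⁻¹ = 1.417 d × 24 = 34.01 h.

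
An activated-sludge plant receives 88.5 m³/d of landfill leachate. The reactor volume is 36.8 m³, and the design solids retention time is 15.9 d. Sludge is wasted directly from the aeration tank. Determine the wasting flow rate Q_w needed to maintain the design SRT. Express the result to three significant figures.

With mixed-liquor wasting, θ_c = V/Q_w, so Q_w = V/θ_c = 36.80/15.9 = 2.314 m³/d.

Q_w ≈ 2.31 m³/d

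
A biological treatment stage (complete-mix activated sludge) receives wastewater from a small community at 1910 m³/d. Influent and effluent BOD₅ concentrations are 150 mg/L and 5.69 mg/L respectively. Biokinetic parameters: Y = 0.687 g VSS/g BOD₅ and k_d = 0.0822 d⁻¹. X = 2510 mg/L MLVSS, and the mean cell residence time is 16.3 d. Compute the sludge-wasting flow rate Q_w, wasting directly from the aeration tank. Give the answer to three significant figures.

Q_w ≈ 32.2 m³/d

Rearranging the biomass balance for a CMAS with decay, V = Y·Q·ΔS·θ_c / [X·(1+k_d θ_c)] = 0.687 × 1910 × (150 − 5.69) × 16.3 / [2510 × (1 + 0.0822 × 16.3)] = 3.09×10^6 / 5873 = 525.5 m³.
For wasting at MLVSS concentration, Q_w = V/θ_c = 525.5/16.3 = 32.24 m³/d.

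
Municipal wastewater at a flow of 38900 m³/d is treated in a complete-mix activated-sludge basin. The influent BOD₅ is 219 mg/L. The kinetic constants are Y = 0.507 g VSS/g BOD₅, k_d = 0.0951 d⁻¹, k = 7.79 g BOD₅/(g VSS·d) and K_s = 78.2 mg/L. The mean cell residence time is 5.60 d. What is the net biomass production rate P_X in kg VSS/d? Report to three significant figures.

Effluent substrate depends only on kinetics and SRT: S = K_s(1 + k_d θ_c) / [θ_c(Yk − k_d) − 1] = 78.2 × (1 + 0.0951 × 5.60) / [5.60 × (0.507 × 7.79 − 0.0951) − 1] = 119.8 / 20.58 = 5.822 mg/L.
Correct the yield for decay: Y_obs = Y/(1 + k_d θ_c) = 0.507 / (1 + 0.0951 × 5.60) = 0.507 / 1.533 = 0.3308.
Mass of BOD₅ removed per day: Q(S₀ − S) = 38900 × 213.2 g/m³ = 8293 kg/d.
Net biomass production P_X = Y_obs × Q·(S₀ − S) = 0.3308 × 8293 = 2743 kg VSS/d.

P_X ≈ 2740 kg VSS/d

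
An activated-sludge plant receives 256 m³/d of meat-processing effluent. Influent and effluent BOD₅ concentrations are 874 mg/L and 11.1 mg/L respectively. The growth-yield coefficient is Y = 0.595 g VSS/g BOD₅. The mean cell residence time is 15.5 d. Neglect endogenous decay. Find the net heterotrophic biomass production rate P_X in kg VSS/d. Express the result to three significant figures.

P_X ≈ 131 kg VSS/d

With endogenous decay neglected, the observed yield equals the true yield: Y_obs = Y = 0.595 g VSS/g BOD₅.
Substrate removed = Q·(S₀ − S) = 256 m³/d × (874 − 11.1) g/m³ = 2.21×10^5 g/d = 220.9 kg/d.
So the net sludge growth is P_X = 0.5950 × 220.9 = 131.4 kg VSS/d.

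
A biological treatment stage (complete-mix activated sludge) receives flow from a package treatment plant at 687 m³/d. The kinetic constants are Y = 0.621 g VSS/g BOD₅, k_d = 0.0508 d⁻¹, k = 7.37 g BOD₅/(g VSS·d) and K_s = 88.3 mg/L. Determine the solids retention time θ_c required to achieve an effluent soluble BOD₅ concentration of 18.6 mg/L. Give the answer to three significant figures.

θ_c ≈ 1.34 d

Specific growth rate at S = 18.6 mg/L: μ = YkS/(K_s+S) = 0.621·7.37·18.6/(88.3+18.6) = 0.7963 d⁻¹.
Then 1/θ_c = μ − k_d = 0.7963 − 0.0508 = 0.7455 d⁻¹, giving θ_c = 1.341 d.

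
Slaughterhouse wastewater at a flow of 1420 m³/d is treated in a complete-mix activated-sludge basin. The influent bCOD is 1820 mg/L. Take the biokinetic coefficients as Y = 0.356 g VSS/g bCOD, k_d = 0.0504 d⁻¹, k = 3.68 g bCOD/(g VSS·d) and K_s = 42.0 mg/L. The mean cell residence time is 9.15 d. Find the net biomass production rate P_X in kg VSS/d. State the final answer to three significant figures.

P_X ≈ 628 kg VSS/d

Effluent substrate depends only on kinetics and SRT: S = K_s(1 + k_d θ_c) / [θ_c(Yk − k_d) − 1] = 42.0 × (1 + 0.0504 × 9.15) / [9.15 × (0.356 × 3.68 − 0.0504) − 1] = 61.37 / 10.53 = 5.830 mg/L.
Correct the yield for decay: Y_obs = Y/(1 + k_d θ_c) = 0.356 / (1 + 0.0504 × 9.15) = 0.356 / 1.461 = 0.2436.
Q·(S₀ − S) = 1420 × (1820 − 5.83) × 10⁻³ = 2576 kg/d removed.
So the net sludge growth is P_X = 0.2436 × 2576 = 627.7 kg VSS/d.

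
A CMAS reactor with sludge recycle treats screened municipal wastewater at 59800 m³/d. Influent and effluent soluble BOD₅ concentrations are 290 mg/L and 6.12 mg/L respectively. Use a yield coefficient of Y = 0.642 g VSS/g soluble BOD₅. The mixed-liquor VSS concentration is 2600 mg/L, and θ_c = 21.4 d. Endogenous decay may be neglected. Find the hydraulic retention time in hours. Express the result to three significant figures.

τ ≈ 36.0 h

Biomass mass balance (decay neglected): V·X = Y·Q·(S₀ − S)·θ_c, so V = 0.642 × 59800 × (290 − 6.12) × 21.4 / 2600 = 89704 m³.
τ = V/Q = 89704/59800 = 1.500 d, or 36.00 h.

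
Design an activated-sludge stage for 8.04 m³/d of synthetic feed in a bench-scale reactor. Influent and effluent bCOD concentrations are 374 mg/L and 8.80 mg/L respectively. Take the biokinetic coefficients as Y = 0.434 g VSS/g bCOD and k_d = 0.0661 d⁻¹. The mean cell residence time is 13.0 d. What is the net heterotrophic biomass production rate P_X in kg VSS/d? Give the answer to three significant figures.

P_X ≈ 0.685 kg VSS/d

Observed yield with endogenous decay: Y_obs = Y / (1 + k_d·θ_c) = 0.434 / (1 + 0.0661 × 13.0) = 0.434 / 1.859 = 0.2334 g VSS/g bCOD.
ΔS = 374 − 8.80 = 365.2 mg/L, so the substrate removal rate is 8.04 × 365.2/1000 = 2.936 kg bCOD/d.
P_X = Y_obs · Q(S₀ − S) = 0.2334 × 2.936 = 0.6854 kg VSS/d.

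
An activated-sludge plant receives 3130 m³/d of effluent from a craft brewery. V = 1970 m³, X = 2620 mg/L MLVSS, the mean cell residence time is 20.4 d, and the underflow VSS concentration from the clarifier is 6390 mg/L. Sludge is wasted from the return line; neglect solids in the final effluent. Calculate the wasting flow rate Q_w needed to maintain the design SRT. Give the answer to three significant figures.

Q_w ≈ 39.6 m³/d

Q_w = (V·X)/(θ_c X_r) = 1970 × 2620 / (20.4 × 6390) = 39.59 m³/d.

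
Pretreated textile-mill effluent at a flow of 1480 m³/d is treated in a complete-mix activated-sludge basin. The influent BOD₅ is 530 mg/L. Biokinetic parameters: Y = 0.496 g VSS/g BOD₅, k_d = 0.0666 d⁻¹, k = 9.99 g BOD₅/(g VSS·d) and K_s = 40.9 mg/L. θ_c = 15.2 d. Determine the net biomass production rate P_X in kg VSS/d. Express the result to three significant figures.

P_X ≈ 193 kg VSS/d

Effluent substrate depends only on kinetics and SRT: S = K_s(1 + k_d θ_c) / [θ_c(Yk − k_d) − 1] = 40.9 × (1 + 0.0666 × 15.2) / [15.2 × (0.496 × 9.99 − 0.0666) − 1] = 82.30 / 73.30 = 1.123 mg/L.
The observed yield is Y_obs = Y/(1 + k_d·θ_c) = 0.496 / (1 + 0.0666 × 15.2) = 0.496 / 2.012 = 0.2465 g VSS per g BOD₅ removed.
Mass of BOD₅ removed per day: Q(S₀ − S) = 1480 × 528.9 g/m³ = 782.7 kg/d.
So the net sludge growth is P_X = 0.2465 × 782.7 = 192.9 kg VSS/d.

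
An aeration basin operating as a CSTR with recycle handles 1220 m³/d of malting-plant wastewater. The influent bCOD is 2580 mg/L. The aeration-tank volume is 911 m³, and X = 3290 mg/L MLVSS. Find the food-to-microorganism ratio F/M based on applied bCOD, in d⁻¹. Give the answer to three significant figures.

F/M = applied load / biomass = Q·S₀/(V·X) = 1220 × 2580 / (911.0 × 3290) = 1.050 d⁻¹.

F/M ≈ 1.05 d⁻¹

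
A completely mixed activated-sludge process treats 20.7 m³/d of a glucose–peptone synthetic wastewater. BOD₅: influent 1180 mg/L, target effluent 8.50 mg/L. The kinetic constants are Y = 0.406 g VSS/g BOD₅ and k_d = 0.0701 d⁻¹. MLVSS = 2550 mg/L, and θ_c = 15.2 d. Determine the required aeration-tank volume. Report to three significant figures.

V ≈ 28.4 m³

Rearranging the biomass balance for a CMAS with decay, V = Y·Q·ΔS·θ_c / [X·(1+k_d θ_c)] = 0.406 × 20.7 × (1180 − 8.50) × 15.2 / [2550 × (1 + 0.0701 × 15.2)] = 1.5×10^5 / 5267 = 28.41 m³.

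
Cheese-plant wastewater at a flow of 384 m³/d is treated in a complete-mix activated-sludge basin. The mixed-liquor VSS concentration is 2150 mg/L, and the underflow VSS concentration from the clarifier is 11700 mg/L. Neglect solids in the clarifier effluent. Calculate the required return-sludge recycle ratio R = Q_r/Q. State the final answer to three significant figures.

Mass balance around the secondary clarifier (neglecting effluent solids): R = X / (X_r − X) = 2150 / (11700 − 2150) = 0.2251.

R ≈ 0.225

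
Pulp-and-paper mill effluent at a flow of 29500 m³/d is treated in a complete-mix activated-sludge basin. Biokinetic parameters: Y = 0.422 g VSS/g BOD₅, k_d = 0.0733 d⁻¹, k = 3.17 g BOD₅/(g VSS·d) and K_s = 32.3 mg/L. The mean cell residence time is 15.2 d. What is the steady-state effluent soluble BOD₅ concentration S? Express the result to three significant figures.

S ≈ 3.75 mg/L

Effluent substrate depends only on kinetics and SRT: S = K_s(1 + k_d θ_c) / [θ_c(Yk − k_d) − 1] = 32.3 × (1 + 0.0733 × 15.2) / [15.2 × (0.422 × 3.17 − 0.0733) − 1] = 68.29 / 18.22 = 3.748 mg/L.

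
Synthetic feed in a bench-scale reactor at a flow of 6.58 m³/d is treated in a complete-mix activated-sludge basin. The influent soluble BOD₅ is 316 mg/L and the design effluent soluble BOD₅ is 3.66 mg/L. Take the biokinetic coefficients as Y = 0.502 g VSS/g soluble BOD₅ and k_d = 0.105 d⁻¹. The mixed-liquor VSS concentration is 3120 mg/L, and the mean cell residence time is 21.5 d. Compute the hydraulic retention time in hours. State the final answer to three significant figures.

Steady-state biomass mass balance: V·X·(1 + k_d·θ_c) = Y·Q·(S₀ − S)·θ_c, so V = 0.502 × 6.58 × (316 − 3.66) × 21.5 / [3120 × (1 + 0.105 × 21.5)] = 2.22×10^4 / 10163 = 2.183 m³.
HRT = V/Q = 2.183 m³ / 6.58 m³·d⁻¹ = 0.3317 d × 24 = 7.961 h.

τ ≈ 7.96 h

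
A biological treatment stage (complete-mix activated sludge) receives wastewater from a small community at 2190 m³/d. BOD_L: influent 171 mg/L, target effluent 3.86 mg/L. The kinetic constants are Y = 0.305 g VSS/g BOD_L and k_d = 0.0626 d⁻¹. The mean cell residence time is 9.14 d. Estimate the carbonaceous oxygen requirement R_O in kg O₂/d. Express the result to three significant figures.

Observed yield with endogenous decay: Y_obs = Y / (1 + k_d·θ_c) = 0.305 / (1 + 0.0626 × 9.14) = 0.305 / 1.572 = 0.1940 g VSS/g BOD_L.
Q·(S₀ − S) = 2190 × (171 − 3.86) × 10⁻³ = 366.0 kg/d removed.
Net sludge production P_X = 0.1940 × 366.0 = 71.01 kg VSS/d.
Carbonaceous O₂ demand = substrate oxidised − cell-mass equivalent = 366.0 − 1.42 × 71.01 = 265.2 kg O₂/d.

R_O ≈ 265 kg O₂/d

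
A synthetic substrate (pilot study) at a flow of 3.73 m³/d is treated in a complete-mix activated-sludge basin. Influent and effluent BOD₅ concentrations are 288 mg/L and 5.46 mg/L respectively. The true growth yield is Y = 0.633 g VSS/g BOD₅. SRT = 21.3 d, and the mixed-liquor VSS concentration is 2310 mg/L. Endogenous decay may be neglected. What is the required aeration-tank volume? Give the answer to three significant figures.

Biomass mass balance (decay neglected): V·X = Y·Q·(S₀ − S)·θ_c, so V = 0.633 × 3.73 × (288 − 5.46) × 21.3 / 2310 = 6.151 m³.

V ≈ 6.15 m³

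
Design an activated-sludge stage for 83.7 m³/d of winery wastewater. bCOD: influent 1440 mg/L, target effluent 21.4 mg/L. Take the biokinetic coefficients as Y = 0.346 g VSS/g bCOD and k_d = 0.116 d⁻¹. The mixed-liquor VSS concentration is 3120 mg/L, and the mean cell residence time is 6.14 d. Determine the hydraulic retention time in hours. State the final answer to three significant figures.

τ ≈ 13.5 h

Rearranging the biomass balance for a CMAS with decay, V = Y·Q·ΔS·θ_c / [X·(1+k_d θ_c)] = 0.346 × 83.7 × (1440 − 21.4) × 6.14 / [3120 × (1 + 0.116 × 6.14)] = 2.52×10^5 / 5342 = 47.22 m³.
τ = V/Q = 47.22/83.7 = 0.5641 d, or 13.54 h.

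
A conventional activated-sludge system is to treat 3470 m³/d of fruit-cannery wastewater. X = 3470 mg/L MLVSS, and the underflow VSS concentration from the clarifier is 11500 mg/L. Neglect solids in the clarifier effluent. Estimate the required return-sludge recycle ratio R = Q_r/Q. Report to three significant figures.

R ≈ 0.432

Solids balance on the clarifier gives (1+R)X = R·X_r, so R = X/(X_r − X) = 3470 / (11500 − 3470) = 0.4321.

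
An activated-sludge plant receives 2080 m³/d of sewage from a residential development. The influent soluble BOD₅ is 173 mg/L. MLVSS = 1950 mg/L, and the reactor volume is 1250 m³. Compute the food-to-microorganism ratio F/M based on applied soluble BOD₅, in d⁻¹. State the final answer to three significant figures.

F/M ≈ 0.148 d⁻¹

Food-to-microorganism ratio F/M = Q S₀ / (V X) = 2080 × 173 / (1250 × 1950) = 0.1476 d⁻¹.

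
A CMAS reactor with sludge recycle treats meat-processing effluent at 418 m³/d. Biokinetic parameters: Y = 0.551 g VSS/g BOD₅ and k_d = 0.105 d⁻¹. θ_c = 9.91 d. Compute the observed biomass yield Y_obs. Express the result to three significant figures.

Y_obs ≈ 0.270 g VSS/g BOD₅

Observed yield with endogenous decay: Y_obs = Y / (1 + k_d·θ_c) = 0.551 / (1 + 0.105 × 9.91) = 0.551 / 2.041 = 0.2700 g VSS/g BOD₅.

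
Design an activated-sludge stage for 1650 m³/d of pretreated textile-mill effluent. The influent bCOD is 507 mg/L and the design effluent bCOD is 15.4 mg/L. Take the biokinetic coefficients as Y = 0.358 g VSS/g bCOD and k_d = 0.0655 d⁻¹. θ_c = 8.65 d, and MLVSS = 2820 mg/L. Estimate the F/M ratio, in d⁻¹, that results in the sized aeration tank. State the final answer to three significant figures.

F/M ≈ 0.522 d⁻¹

Rearranging the biomass balance for a CMAS with decay, V = Y·Q·ΔS·θ_c / [X·(1+k_d θ_c)] = 0.358 × 1650 × (507 − 15.4) × 8.65 / [2820 × (1 + 0.0655 × 8.65)] = 2.51×10^6 / 4418 = 568.6 m³.
F/M = applied load / biomass = Q·S₀/(V·X) = 1650 × 507 / (568.6 × 2820) = 0.5217 d⁻¹.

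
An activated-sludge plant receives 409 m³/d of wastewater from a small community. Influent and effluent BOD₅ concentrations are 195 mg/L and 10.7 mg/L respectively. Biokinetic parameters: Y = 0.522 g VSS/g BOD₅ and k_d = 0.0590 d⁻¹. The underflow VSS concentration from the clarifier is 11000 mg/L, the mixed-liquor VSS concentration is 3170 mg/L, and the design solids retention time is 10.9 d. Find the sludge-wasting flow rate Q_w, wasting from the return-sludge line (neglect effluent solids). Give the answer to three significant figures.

Q_w ≈ 2.18 m³/d

Rearranging the biomass balance for a CMAS with decay, V = Y·Q·ΔS·θ_c / [X·(1+k_d θ_c)] = 0.522 × 409 × (195 − 10.7) × 10.9 / [3170 × (1 + 0.0590 × 10.9)] = 4.29×10^5 / 5209 = 82.34 m³.
θ_c = V·X/(Q_w·X_r) when wasting from the recycle, so Q_w = V·X/(θ_c·X_r) = 82.34 × 3170 / (10.9 × 11000) = 2.177 m³/d.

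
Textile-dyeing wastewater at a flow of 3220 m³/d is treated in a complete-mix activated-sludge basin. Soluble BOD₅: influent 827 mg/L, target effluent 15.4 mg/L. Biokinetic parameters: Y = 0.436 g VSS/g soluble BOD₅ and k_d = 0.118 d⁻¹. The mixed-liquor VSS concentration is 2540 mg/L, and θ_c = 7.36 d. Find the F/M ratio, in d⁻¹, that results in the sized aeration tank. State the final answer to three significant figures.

F/M ≈ 0.593 d⁻¹

From the SRT design equation V = Y Q (S₀−S) θ_c / [X (1 + k_d θ_c)] = 0.436 × 3220 × (827 − 15.4) × 7.36 / [2540 × (1 + 0.118 × 7.36)] = 8.39×10^6 / 4746 = 1767 m³.
Food-to-microorganism ratio F/M = Q S₀ / (V X) = 3220 × 827 / (1767 × 2540) = 0.5933 d⁻¹.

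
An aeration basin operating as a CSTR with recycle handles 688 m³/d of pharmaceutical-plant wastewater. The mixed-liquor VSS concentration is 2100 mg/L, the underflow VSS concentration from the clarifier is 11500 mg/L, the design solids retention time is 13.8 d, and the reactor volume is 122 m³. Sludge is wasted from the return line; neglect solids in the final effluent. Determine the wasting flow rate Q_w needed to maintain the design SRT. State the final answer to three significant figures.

Q_w ≈ 1.61 m³/d

Q_w = (V·X)/(θ_c X_r) = 122.0 × 2100 / (13.8 × 11500) = 1.614 m³/d.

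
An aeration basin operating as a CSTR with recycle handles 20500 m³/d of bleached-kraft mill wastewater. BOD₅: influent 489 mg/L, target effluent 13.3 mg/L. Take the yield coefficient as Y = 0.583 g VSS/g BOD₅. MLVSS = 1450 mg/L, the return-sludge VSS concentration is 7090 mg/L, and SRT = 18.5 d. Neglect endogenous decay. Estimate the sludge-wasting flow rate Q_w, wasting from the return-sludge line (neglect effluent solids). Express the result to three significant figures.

Q_w ≈ 802 m³/d

With k_d = 0 the design equation reduces to V = Y Q (S₀−S) θ_c / X = 0.583 × 20500 × (489 − 13.3) × 18.5 / 1450 = 72537 m³.
θ_c = V·X/(Q_w·X_r) when wasting from the recycle, so Q_w = V·X/(θ_c·X_r) = 72537 × 1450 / (18.5 × 7090) = 801.9 m³/d.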